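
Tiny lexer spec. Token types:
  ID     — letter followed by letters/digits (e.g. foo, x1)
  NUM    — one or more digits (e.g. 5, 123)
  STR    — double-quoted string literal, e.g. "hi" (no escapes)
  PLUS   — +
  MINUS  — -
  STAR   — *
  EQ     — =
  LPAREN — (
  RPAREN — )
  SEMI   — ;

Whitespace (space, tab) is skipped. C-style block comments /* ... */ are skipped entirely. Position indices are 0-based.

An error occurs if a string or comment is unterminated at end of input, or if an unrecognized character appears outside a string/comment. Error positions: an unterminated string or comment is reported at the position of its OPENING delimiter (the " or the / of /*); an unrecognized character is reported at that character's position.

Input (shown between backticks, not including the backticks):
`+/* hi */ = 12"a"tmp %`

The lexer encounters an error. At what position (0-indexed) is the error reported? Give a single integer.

pos=0: emit PLUS '+'
pos=1: enter COMMENT mode (saw '/*')
exit COMMENT mode (now at pos=9)
pos=10: emit EQ '='
pos=12: emit NUM '12' (now at pos=14)
pos=14: enter STRING mode
pos=14: emit STR "a" (now at pos=17)
pos=17: emit ID 'tmp' (now at pos=20)
pos=21: ERROR — unrecognized char '%'

Answer: 21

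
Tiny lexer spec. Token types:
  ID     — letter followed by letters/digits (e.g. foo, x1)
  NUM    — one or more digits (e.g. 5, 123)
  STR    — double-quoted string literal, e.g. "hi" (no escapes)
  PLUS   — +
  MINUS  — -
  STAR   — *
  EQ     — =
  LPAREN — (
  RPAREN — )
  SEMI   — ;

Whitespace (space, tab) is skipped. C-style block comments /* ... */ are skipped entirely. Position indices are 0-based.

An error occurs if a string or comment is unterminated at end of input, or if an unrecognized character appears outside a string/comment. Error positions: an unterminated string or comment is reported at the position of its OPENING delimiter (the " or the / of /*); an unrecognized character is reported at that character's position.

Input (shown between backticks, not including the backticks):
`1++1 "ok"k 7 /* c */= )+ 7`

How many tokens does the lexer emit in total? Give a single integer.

Answer: 11

Derivation:
pos=0: emit NUM '1' (now at pos=1)
pos=1: emit PLUS '+'
pos=2: emit PLUS '+'
pos=3: emit NUM '1' (now at pos=4)
pos=5: enter STRING mode
pos=5: emit STR "ok" (now at pos=9)
pos=9: emit ID 'k' (now at pos=10)
pos=11: emit NUM '7' (now at pos=12)
pos=13: enter COMMENT mode (saw '/*')
exit COMMENT mode (now at pos=20)
pos=20: emit EQ '='
pos=22: emit RPAREN ')'
pos=23: emit PLUS '+'
pos=25: emit NUM '7' (now at pos=26)
DONE. 11 tokens: [NUM, PLUS, PLUS, NUM, STR, ID, NUM, EQ, RPAREN, PLUS, NUM]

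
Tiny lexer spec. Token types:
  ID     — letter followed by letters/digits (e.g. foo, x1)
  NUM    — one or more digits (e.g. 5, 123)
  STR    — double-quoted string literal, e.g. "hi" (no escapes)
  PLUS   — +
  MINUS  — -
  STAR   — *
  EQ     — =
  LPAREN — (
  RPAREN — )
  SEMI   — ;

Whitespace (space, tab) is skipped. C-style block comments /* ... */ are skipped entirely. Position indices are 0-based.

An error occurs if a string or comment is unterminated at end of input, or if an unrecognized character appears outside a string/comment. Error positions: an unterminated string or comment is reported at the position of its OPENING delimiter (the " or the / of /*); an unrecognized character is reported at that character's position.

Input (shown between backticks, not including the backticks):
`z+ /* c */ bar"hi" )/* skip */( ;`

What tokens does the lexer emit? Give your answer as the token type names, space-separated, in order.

Answer: ID PLUS ID STR RPAREN LPAREN SEMI

Derivation:
pos=0: emit ID 'z' (now at pos=1)
pos=1: emit PLUS '+'
pos=3: enter COMMENT mode (saw '/*')
exit COMMENT mode (now at pos=10)
pos=11: emit ID 'bar' (now at pos=14)
pos=14: enter STRING mode
pos=14: emit STR "hi" (now at pos=18)
pos=19: emit RPAREN ')'
pos=20: enter COMMENT mode (saw '/*')
exit COMMENT mode (now at pos=30)
pos=30: emit LPAREN '('
pos=32: emit SEMI ';'
DONE. 7 tokens: [ID, PLUS, ID, STR, RPAREN, LPAREN, SEMI]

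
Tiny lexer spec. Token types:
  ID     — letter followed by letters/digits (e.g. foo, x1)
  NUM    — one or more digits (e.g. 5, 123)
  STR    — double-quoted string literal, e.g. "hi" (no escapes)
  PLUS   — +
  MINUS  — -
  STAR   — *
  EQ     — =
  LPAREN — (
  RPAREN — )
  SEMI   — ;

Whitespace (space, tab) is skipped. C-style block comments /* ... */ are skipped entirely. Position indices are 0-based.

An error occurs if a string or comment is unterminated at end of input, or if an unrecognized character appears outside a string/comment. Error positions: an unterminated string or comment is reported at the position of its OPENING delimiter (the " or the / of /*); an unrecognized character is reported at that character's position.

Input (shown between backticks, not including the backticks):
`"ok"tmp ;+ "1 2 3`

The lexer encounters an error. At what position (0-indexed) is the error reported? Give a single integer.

Answer: 11

Derivation:
pos=0: enter STRING mode
pos=0: emit STR "ok" (now at pos=4)
pos=4: emit ID 'tmp' (now at pos=7)
pos=8: emit SEMI ';'
pos=9: emit PLUS '+'
pos=11: enter STRING mode
pos=11: ERROR — unterminated string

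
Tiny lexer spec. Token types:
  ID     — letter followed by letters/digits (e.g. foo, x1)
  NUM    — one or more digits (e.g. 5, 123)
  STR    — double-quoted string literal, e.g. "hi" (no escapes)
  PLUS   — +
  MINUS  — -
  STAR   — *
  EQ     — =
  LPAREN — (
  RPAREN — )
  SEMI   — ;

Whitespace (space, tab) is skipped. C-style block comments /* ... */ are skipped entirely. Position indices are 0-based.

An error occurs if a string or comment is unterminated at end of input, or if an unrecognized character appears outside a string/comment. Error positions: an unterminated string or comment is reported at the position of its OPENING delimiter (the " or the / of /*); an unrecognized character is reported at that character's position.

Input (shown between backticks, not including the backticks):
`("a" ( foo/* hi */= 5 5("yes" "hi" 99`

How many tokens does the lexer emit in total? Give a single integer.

Answer: 11

Derivation:
pos=0: emit LPAREN '('
pos=1: enter STRING mode
pos=1: emit STR "a" (now at pos=4)
pos=5: emit LPAREN '('
pos=7: emit ID 'foo' (now at pos=10)
pos=10: enter COMMENT mode (saw '/*')
exit COMMENT mode (now at pos=18)
pos=18: emit EQ '='
pos=20: emit NUM '5' (now at pos=21)
pos=22: emit NUM '5' (now at pos=23)
pos=23: emit LPAREN '('
pos=24: enter STRING mode
pos=24: emit STR "yes" (now at pos=29)
pos=30: enter STRING mode
pos=30: emit STR "hi" (now at pos=34)
pos=35: emit NUM '99' (now at pos=37)
DONE. 11 tokens: [LPAREN, STR, LPAREN, ID, EQ, NUM, NUM, LPAREN, STR, STR, NUM]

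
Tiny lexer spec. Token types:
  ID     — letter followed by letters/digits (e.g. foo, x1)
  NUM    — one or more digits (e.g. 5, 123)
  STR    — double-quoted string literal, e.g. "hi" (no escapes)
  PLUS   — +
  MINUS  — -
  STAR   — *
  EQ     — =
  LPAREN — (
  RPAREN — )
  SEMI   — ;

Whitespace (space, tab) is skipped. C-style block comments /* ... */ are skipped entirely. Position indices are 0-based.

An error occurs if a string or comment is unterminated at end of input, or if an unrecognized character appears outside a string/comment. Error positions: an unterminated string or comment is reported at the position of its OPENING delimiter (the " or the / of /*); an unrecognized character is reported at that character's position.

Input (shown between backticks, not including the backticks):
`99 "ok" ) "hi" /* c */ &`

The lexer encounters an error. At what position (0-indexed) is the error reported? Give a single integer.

pos=0: emit NUM '99' (now at pos=2)
pos=3: enter STRING mode
pos=3: emit STR "ok" (now at pos=7)
pos=8: emit RPAREN ')'
pos=10: enter STRING mode
pos=10: emit STR "hi" (now at pos=14)
pos=15: enter COMMENT mode (saw '/*')
exit COMMENT mode (now at pos=22)
pos=23: ERROR — unrecognized char '&'

Answer: 23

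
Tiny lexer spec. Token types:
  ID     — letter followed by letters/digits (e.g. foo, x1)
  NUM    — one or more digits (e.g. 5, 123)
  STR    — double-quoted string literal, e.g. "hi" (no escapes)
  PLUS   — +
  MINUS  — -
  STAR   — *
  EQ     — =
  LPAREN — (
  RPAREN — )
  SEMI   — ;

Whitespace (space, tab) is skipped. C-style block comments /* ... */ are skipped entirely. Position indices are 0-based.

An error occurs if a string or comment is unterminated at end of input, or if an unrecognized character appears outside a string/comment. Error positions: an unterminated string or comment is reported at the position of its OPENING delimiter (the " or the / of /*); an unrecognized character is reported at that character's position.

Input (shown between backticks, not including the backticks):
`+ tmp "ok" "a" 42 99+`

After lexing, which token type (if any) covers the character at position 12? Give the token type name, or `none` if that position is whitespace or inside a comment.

pos=0: emit PLUS '+'
pos=2: emit ID 'tmp' (now at pos=5)
pos=6: enter STRING mode
pos=6: emit STR "ok" (now at pos=10)
pos=11: enter STRING mode
pos=11: emit STR "a" (now at pos=14)
pos=15: emit NUM '42' (now at pos=17)
pos=18: emit NUM '99' (now at pos=20)
pos=20: emit PLUS '+'
DONE. 7 tokens: [PLUS, ID, STR, STR, NUM, NUM, PLUS]
Position 12: char is 'a' -> STR

Answer: STR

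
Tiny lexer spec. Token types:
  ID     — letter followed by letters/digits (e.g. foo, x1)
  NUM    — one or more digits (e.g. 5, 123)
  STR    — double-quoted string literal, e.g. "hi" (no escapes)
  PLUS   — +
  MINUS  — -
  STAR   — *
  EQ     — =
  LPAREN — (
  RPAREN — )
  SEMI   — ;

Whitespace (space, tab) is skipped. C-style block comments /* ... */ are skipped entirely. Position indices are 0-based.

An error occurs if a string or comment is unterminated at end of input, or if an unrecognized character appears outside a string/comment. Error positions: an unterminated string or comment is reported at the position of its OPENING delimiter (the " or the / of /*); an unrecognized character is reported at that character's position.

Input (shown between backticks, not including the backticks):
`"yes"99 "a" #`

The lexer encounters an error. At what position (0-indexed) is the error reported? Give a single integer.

pos=0: enter STRING mode
pos=0: emit STR "yes" (now at pos=5)
pos=5: emit NUM '99' (now at pos=7)
pos=8: enter STRING mode
pos=8: emit STR "a" (now at pos=11)
pos=12: ERROR — unrecognized char '#'

Answer: 12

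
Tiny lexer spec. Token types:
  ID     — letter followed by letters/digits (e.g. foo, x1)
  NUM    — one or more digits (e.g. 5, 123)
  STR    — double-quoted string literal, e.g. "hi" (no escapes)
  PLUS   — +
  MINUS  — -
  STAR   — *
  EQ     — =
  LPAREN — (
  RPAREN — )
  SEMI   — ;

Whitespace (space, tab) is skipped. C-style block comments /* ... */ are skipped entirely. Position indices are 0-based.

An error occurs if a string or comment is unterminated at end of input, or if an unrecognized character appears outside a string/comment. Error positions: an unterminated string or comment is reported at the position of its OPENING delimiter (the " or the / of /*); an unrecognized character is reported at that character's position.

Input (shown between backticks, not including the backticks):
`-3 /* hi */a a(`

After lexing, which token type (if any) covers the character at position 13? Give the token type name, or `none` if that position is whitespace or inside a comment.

Answer: ID

Derivation:
pos=0: emit MINUS '-'
pos=1: emit NUM '3' (now at pos=2)
pos=3: enter COMMENT mode (saw '/*')
exit COMMENT mode (now at pos=11)
pos=11: emit ID 'a' (now at pos=12)
pos=13: emit ID 'a' (now at pos=14)
pos=14: emit LPAREN '('
DONE. 5 tokens: [MINUS, NUM, ID, ID, LPAREN]
Position 13: char is 'a' -> ID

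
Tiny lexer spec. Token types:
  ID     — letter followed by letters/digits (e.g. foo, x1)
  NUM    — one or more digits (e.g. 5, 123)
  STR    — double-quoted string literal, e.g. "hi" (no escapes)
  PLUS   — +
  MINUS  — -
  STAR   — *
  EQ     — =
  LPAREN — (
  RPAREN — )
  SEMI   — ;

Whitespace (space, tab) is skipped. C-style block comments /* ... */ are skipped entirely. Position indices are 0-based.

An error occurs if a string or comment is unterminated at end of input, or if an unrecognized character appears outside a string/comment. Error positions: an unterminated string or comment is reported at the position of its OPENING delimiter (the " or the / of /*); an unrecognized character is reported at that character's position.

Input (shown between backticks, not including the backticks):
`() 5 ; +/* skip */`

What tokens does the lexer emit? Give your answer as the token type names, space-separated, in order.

pos=0: emit LPAREN '('
pos=1: emit RPAREN ')'
pos=3: emit NUM '5' (now at pos=4)
pos=5: emit SEMI ';'
pos=7: emit PLUS '+'
pos=8: enter COMMENT mode (saw '/*')
exit COMMENT mode (now at pos=18)
DONE. 5 tokens: [LPAREN, RPAREN, NUM, SEMI, PLUS]

Answer: LPAREN RPAREN NUM SEMI PLUS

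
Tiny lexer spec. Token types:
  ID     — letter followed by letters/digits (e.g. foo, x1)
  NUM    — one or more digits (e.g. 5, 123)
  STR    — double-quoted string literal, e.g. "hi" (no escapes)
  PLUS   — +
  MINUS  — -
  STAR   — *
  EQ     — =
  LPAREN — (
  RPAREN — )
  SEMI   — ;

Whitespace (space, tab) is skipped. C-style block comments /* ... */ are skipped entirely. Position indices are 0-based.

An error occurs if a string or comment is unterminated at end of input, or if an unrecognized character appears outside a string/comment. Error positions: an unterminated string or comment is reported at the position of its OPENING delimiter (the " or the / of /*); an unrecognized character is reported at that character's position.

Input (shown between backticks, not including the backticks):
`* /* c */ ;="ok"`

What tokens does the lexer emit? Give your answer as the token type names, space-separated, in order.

Answer: STAR SEMI EQ STR

Derivation:
pos=0: emit STAR '*'
pos=2: enter COMMENT mode (saw '/*')
exit COMMENT mode (now at pos=9)
pos=10: emit SEMI ';'
pos=11: emit EQ '='
pos=12: enter STRING mode
pos=12: emit STR "ok" (now at pos=16)
DONE. 4 tokens: [STAR, SEMI, EQ, STR]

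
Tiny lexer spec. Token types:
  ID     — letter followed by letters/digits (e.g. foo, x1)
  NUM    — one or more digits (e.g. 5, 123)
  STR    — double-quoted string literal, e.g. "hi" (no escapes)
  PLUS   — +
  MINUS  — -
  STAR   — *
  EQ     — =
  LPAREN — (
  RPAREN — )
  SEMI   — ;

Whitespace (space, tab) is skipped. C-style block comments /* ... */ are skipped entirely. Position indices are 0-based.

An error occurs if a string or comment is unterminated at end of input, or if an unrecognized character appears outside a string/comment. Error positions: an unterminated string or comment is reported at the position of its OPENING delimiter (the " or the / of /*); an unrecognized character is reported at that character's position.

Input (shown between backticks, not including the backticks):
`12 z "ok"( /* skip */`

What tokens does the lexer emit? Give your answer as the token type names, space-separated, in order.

pos=0: emit NUM '12' (now at pos=2)
pos=3: emit ID 'z' (now at pos=4)
pos=5: enter STRING mode
pos=5: emit STR "ok" (now at pos=9)
pos=9: emit LPAREN '('
pos=11: enter COMMENT mode (saw '/*')
exit COMMENT mode (now at pos=21)
DONE. 4 tokens: [NUM, ID, STR, LPAREN]

Answer: NUM ID STR LPAREN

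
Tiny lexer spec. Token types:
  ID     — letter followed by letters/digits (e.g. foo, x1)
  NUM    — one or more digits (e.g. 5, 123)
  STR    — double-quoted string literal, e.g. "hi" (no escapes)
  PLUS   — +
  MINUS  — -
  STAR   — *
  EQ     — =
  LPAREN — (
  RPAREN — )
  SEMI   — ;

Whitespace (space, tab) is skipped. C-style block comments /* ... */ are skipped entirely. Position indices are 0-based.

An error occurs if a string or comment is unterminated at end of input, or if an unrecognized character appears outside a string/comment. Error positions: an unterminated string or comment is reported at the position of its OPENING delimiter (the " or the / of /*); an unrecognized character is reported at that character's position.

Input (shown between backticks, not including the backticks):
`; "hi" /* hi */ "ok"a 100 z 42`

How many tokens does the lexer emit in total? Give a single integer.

Answer: 7

Derivation:
pos=0: emit SEMI ';'
pos=2: enter STRING mode
pos=2: emit STR "hi" (now at pos=6)
pos=7: enter COMMENT mode (saw '/*')
exit COMMENT mode (now at pos=15)
pos=16: enter STRING mode
pos=16: emit STR "ok" (now at pos=20)
pos=20: emit ID 'a' (now at pos=21)
pos=22: emit NUM '100' (now at pos=25)
pos=26: emit ID 'z' (now at pos=27)
pos=28: emit NUM '42' (now at pos=30)
DONE. 7 tokens: [SEMI, STR, STR, ID, NUM, ID, NUM]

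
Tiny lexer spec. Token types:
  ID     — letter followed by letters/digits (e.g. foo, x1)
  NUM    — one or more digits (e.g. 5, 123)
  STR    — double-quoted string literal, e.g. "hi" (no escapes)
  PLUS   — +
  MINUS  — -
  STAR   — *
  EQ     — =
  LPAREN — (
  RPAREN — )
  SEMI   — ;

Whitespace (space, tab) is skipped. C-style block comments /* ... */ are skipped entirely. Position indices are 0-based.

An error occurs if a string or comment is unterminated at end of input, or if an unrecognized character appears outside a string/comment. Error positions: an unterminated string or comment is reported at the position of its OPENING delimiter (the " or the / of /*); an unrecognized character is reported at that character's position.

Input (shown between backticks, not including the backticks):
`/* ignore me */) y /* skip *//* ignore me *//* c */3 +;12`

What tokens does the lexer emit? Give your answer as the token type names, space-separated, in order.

pos=0: enter COMMENT mode (saw '/*')
exit COMMENT mode (now at pos=15)
pos=15: emit RPAREN ')'
pos=17: emit ID 'y' (now at pos=18)
pos=19: enter COMMENT mode (saw '/*')
exit COMMENT mode (now at pos=29)
pos=29: enter COMMENT mode (saw '/*')
exit COMMENT mode (now at pos=44)
pos=44: enter COMMENT mode (saw '/*')
exit COMMENT mode (now at pos=51)
pos=51: emit NUM '3' (now at pos=52)
pos=53: emit PLUS '+'
pos=54: emit SEMI ';'
pos=55: emit NUM '12' (now at pos=57)
DONE. 6 tokens: [RPAREN, ID, NUM, PLUS, SEMI, NUM]

Answer: RPAREN ID NUM PLUS SEMI NUM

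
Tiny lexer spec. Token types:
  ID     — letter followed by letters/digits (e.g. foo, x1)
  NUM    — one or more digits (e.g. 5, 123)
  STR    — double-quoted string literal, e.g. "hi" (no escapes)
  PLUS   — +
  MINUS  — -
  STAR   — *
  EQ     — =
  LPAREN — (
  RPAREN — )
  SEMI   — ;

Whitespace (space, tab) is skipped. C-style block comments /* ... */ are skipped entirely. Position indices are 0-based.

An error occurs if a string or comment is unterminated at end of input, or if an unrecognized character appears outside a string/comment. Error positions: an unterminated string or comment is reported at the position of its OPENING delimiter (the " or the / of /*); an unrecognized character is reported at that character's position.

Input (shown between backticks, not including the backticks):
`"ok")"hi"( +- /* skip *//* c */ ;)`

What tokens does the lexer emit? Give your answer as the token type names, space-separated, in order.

pos=0: enter STRING mode
pos=0: emit STR "ok" (now at pos=4)
pos=4: emit RPAREN ')'
pos=5: enter STRING mode
pos=5: emit STR "hi" (now at pos=9)
pos=9: emit LPAREN '('
pos=11: emit PLUS '+'
pos=12: emit MINUS '-'
pos=14: enter COMMENT mode (saw '/*')
exit COMMENT mode (now at pos=24)
pos=24: enter COMMENT mode (saw '/*')
exit COMMENT mode (now at pos=31)
pos=32: emit SEMI ';'
pos=33: emit RPAREN ')'
DONE. 8 tokens: [STR, RPAREN, STR, LPAREN, PLUS, MINUS, SEMI, RPAREN]

Answer: STR RPAREN STR LPAREN PLUS MINUS SEMI RPAREN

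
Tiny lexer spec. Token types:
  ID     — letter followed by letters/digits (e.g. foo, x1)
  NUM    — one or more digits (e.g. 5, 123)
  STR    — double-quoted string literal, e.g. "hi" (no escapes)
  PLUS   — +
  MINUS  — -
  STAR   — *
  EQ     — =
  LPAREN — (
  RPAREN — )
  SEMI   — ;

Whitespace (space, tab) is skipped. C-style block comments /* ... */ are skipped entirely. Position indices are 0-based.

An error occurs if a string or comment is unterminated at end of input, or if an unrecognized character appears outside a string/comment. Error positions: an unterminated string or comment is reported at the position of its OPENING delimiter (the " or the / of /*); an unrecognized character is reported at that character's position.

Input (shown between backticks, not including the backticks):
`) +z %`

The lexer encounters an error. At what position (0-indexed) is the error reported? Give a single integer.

Answer: 5

Derivation:
pos=0: emit RPAREN ')'
pos=2: emit PLUS '+'
pos=3: emit ID 'z' (now at pos=4)
pos=5: ERROR — unrecognized char '%'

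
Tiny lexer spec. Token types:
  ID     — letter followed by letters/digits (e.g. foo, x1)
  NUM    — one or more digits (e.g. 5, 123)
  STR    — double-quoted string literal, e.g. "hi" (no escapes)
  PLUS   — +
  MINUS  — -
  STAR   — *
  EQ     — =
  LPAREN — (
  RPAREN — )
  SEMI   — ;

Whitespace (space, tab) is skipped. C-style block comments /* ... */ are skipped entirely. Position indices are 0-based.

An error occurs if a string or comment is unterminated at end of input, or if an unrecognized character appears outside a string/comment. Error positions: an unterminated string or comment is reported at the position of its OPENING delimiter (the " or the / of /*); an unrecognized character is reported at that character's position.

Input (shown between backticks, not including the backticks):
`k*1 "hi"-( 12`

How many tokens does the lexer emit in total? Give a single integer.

Answer: 7

Derivation:
pos=0: emit ID 'k' (now at pos=1)
pos=1: emit STAR '*'
pos=2: emit NUM '1' (now at pos=3)
pos=4: enter STRING mode
pos=4: emit STR "hi" (now at pos=8)
pos=8: emit MINUS '-'
pos=9: emit LPAREN '('
pos=11: emit NUM '12' (now at pos=13)
DONE. 7 tokens: [ID, STAR, NUM, STR, MINUS, LPAREN, NUM]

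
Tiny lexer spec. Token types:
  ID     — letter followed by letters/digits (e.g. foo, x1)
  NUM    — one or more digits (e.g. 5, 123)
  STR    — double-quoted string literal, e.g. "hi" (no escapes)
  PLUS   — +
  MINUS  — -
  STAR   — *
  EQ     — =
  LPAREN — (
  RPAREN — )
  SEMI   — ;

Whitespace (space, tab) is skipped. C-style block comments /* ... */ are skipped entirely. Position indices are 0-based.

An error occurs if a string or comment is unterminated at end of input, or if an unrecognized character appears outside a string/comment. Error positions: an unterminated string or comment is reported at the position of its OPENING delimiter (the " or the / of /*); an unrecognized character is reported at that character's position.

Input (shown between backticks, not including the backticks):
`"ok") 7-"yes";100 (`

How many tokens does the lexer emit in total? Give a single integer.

Answer: 8

Derivation:
pos=0: enter STRING mode
pos=0: emit STR "ok" (now at pos=4)
pos=4: emit RPAREN ')'
pos=6: emit NUM '7' (now at pos=7)
pos=7: emit MINUS '-'
pos=8: enter STRING mode
pos=8: emit STR "yes" (now at pos=13)
pos=13: emit SEMI ';'
pos=14: emit NUM '100' (now at pos=17)
pos=18: emit LPAREN '('
DONE. 8 tokens: [STR, RPAREN, NUM, MINUS, STR, SEMI, NUM, LPAREN]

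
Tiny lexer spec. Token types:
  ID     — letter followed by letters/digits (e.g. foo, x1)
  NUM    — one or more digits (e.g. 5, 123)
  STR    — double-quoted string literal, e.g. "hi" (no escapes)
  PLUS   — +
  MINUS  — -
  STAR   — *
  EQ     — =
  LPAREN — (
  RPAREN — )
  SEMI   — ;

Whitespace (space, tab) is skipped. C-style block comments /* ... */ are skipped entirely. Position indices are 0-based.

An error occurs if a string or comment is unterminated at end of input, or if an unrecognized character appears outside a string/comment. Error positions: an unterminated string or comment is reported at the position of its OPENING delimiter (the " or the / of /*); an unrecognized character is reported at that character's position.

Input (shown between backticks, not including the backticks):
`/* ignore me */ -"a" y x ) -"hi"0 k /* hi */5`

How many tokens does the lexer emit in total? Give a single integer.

Answer: 10

Derivation:
pos=0: enter COMMENT mode (saw '/*')
exit COMMENT mode (now at pos=15)
pos=16: emit MINUS '-'
pos=17: enter STRING mode
pos=17: emit STR "a" (now at pos=20)
pos=21: emit ID 'y' (now at pos=22)
pos=23: emit ID 'x' (now at pos=24)
pos=25: emit RPAREN ')'
pos=27: emit MINUS '-'
pos=28: enter STRING mode
pos=28: emit STR "hi" (now at pos=32)
pos=32: emit NUM '0' (now at pos=33)
pos=34: emit ID 'k' (now at pos=35)
pos=36: enter COMMENT mode (saw '/*')
exit COMMENT mode (now at pos=44)
pos=44: emit NUM '5' (now at pos=45)
DONE. 10 tokens: [MINUS, STR, ID, ID, RPAREN, MINUS, STR, NUM, ID, NUM]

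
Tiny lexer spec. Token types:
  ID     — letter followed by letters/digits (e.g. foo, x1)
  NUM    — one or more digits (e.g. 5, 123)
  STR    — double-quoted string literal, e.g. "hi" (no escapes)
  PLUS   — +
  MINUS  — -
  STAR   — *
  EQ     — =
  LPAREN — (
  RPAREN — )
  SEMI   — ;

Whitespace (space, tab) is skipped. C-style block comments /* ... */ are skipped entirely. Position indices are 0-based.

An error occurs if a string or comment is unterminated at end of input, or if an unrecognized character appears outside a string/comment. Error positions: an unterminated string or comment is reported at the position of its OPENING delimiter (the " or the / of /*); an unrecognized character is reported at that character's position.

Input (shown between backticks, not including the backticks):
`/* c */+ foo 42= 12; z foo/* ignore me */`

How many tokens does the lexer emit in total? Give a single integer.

Answer: 8

Derivation:
pos=0: enter COMMENT mode (saw '/*')
exit COMMENT mode (now at pos=7)
pos=7: emit PLUS '+'
pos=9: emit ID 'foo' (now at pos=12)
pos=13: emit NUM '42' (now at pos=15)
pos=15: emit EQ '='
pos=17: emit NUM '12' (now at pos=19)
pos=19: emit SEMI ';'
pos=21: emit ID 'z' (now at pos=22)
pos=23: emit ID 'foo' (now at pos=26)
pos=26: enter COMMENT mode (saw '/*')
exit COMMENT mode (now at pos=41)
DONE. 8 tokens: [PLUS, ID, NUM, EQ, NUM, SEMI, ID, ID]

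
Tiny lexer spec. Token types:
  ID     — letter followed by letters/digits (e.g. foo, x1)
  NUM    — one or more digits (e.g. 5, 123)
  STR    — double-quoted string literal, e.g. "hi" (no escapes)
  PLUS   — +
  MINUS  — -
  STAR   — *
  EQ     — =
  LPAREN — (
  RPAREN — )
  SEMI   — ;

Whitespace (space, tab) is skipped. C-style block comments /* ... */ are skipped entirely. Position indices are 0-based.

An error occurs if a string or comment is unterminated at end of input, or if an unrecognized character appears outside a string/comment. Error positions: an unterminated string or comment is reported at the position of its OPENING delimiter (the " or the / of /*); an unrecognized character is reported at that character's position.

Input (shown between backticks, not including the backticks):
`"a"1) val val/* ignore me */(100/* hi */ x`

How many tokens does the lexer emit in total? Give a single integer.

Answer: 8

Derivation:
pos=0: enter STRING mode
pos=0: emit STR "a" (now at pos=3)
pos=3: emit NUM '1' (now at pos=4)
pos=4: emit RPAREN ')'
pos=6: emit ID 'val' (now at pos=9)
pos=10: emit ID 'val' (now at pos=13)
pos=13: enter COMMENT mode (saw '/*')
exit COMMENT mode (now at pos=28)
pos=28: emit LPAREN '('
pos=29: emit NUM '100' (now at pos=32)
pos=32: enter COMMENT mode (saw '/*')
exit COMMENT mode (now at pos=40)
pos=41: emit ID 'x' (now at pos=42)
DONE. 8 tokens: [STR, NUM, RPAREN, ID, ID, LPAREN, NUM, ID]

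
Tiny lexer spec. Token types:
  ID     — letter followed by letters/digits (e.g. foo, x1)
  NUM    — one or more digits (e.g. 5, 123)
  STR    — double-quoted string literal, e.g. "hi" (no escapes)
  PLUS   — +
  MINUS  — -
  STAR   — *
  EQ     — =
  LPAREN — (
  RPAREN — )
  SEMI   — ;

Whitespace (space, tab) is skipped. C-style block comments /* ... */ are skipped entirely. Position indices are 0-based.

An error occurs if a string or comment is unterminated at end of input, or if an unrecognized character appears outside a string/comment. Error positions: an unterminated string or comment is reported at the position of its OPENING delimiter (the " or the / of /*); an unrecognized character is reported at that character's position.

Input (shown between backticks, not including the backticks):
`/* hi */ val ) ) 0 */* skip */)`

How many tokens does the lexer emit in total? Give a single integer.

Answer: 6

Derivation:
pos=0: enter COMMENT mode (saw '/*')
exit COMMENT mode (now at pos=8)
pos=9: emit ID 'val' (now at pos=12)
pos=13: emit RPAREN ')'
pos=15: emit RPAREN ')'
pos=17: emit NUM '0' (now at pos=18)
pos=19: emit STAR '*'
pos=20: enter COMMENT mode (saw '/*')
exit COMMENT mode (now at pos=30)
pos=30: emit RPAREN ')'
DONE. 6 tokens: [ID, RPAREN, RPAREN, NUM, STAR, RPAREN]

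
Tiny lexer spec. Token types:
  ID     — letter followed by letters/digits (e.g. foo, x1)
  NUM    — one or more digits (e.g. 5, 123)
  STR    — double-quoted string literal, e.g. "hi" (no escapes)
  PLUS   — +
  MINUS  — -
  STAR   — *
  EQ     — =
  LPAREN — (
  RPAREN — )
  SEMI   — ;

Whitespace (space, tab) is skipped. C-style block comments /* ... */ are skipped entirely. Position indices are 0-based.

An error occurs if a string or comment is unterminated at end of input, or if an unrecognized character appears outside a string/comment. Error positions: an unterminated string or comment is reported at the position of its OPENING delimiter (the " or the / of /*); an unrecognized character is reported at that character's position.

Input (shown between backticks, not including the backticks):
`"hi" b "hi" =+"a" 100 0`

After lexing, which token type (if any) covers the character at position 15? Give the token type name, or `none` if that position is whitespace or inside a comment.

Answer: STR

Derivation:
pos=0: enter STRING mode
pos=0: emit STR "hi" (now at pos=4)
pos=5: emit ID 'b' (now at pos=6)
pos=7: enter STRING mode
pos=7: emit STR "hi" (now at pos=11)
pos=12: emit EQ '='
pos=13: emit PLUS '+'
pos=14: enter STRING mode
pos=14: emit STR "a" (now at pos=17)
pos=18: emit NUM '100' (now at pos=21)
pos=22: emit NUM '0' (now at pos=23)
DONE. 8 tokens: [STR, ID, STR, EQ, PLUS, STR, NUM, NUM]
Position 15: char is 'a' -> STR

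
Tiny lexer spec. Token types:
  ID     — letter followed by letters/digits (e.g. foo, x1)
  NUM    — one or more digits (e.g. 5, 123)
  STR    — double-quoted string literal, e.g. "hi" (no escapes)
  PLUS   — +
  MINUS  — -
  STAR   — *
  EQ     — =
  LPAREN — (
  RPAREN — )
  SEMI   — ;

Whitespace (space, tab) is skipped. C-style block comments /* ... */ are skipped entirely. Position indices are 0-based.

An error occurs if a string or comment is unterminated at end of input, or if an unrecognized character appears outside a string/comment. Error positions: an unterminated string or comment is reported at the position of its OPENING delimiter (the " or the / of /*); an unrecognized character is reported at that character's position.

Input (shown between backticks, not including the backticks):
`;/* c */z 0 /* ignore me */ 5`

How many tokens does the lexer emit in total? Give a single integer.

pos=0: emit SEMI ';'
pos=1: enter COMMENT mode (saw '/*')
exit COMMENT mode (now at pos=8)
pos=8: emit ID 'z' (now at pos=9)
pos=10: emit NUM '0' (now at pos=11)
pos=12: enter COMMENT mode (saw '/*')
exit COMMENT mode (now at pos=27)
pos=28: emit NUM '5' (now at pos=29)
DONE. 4 tokens: [SEMI, ID, NUM, NUM]

Answer: 4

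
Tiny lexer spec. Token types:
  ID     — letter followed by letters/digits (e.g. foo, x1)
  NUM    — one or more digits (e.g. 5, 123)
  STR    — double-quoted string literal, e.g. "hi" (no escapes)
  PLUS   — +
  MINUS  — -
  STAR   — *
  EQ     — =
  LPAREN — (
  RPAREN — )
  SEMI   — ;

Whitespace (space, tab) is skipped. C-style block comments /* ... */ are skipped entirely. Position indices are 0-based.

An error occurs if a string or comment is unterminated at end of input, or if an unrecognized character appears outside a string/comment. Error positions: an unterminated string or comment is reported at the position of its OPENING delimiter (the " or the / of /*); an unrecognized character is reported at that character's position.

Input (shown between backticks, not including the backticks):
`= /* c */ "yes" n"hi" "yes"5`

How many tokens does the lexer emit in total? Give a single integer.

Answer: 6

Derivation:
pos=0: emit EQ '='
pos=2: enter COMMENT mode (saw '/*')
exit COMMENT mode (now at pos=9)
pos=10: enter STRING mode
pos=10: emit STR "yes" (now at pos=15)
pos=16: emit ID 'n' (now at pos=17)
pos=17: enter STRING mode
pos=17: emit STR "hi" (now at pos=21)
pos=22: enter STRING mode
pos=22: emit STR "yes" (now at pos=27)
pos=27: emit NUM '5' (now at pos=28)
DONE. 6 tokens: [EQ, STR, ID, STR, STR, NUM]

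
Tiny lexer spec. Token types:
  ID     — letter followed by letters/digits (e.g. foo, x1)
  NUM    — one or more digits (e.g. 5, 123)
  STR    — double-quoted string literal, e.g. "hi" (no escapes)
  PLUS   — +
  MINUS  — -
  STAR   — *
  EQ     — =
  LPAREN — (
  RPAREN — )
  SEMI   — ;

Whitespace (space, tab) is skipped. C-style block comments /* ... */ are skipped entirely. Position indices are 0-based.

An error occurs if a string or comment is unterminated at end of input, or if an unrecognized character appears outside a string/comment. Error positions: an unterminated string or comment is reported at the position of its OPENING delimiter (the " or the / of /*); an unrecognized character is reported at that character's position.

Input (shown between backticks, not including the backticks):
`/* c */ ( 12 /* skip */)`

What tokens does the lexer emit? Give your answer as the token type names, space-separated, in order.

pos=0: enter COMMENT mode (saw '/*')
exit COMMENT mode (now at pos=7)
pos=8: emit LPAREN '('
pos=10: emit NUM '12' (now at pos=12)
pos=13: enter COMMENT mode (saw '/*')
exit COMMENT mode (now at pos=23)
pos=23: emit RPAREN ')'
DONE. 3 tokens: [LPAREN, NUM, RPAREN]

Answer: LPAREN NUM RPAREN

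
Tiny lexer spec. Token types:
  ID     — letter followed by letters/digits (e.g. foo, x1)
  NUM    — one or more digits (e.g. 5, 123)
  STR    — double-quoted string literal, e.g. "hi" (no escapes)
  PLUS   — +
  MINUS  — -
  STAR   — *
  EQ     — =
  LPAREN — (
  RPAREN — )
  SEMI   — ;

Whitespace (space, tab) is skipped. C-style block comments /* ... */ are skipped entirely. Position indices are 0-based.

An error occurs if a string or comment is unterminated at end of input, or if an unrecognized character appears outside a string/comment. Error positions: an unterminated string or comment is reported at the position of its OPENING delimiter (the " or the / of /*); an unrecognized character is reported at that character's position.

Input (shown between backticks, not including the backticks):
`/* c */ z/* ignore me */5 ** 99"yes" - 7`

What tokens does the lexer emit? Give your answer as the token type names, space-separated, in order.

pos=0: enter COMMENT mode (saw '/*')
exit COMMENT mode (now at pos=7)
pos=8: emit ID 'z' (now at pos=9)
pos=9: enter COMMENT mode (saw '/*')
exit COMMENT mode (now at pos=24)
pos=24: emit NUM '5' (now at pos=25)
pos=26: emit STAR '*'
pos=27: emit STAR '*'
pos=29: emit NUM '99' (now at pos=31)
pos=31: enter STRING mode
pos=31: emit STR "yes" (now at pos=36)
pos=37: emit MINUS '-'
pos=39: emit NUM '7' (now at pos=40)
DONE. 8 tokens: [ID, NUM, STAR, STAR, NUM, STR, MINUS, NUM]

Answer: ID NUM STAR STAR NUM STR MINUS NUM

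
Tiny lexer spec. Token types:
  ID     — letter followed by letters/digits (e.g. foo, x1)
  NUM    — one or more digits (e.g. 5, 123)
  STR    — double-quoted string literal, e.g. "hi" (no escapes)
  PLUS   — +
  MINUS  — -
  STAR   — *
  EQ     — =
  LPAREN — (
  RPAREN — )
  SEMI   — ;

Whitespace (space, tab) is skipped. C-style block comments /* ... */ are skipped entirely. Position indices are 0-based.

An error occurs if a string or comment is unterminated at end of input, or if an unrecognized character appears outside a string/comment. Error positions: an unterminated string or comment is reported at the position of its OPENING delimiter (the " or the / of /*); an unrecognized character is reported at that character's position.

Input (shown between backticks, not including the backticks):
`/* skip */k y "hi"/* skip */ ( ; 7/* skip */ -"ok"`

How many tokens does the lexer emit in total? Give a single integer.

pos=0: enter COMMENT mode (saw '/*')
exit COMMENT mode (now at pos=10)
pos=10: emit ID 'k' (now at pos=11)
pos=12: emit ID 'y' (now at pos=13)
pos=14: enter STRING mode
pos=14: emit STR "hi" (now at pos=18)
pos=18: enter COMMENT mode (saw '/*')
exit COMMENT mode (now at pos=28)
pos=29: emit LPAREN '('
pos=31: emit SEMI ';'
pos=33: emit NUM '7' (now at pos=34)
pos=34: enter COMMENT mode (saw '/*')
exit COMMENT mode (now at pos=44)
pos=45: emit MINUS '-'
pos=46: enter STRING mode
pos=46: emit STR "ok" (now at pos=50)
DONE. 8 tokens: [ID, ID, STR, LPAREN, SEMI, NUM, MINUS, STR]

Answer: 8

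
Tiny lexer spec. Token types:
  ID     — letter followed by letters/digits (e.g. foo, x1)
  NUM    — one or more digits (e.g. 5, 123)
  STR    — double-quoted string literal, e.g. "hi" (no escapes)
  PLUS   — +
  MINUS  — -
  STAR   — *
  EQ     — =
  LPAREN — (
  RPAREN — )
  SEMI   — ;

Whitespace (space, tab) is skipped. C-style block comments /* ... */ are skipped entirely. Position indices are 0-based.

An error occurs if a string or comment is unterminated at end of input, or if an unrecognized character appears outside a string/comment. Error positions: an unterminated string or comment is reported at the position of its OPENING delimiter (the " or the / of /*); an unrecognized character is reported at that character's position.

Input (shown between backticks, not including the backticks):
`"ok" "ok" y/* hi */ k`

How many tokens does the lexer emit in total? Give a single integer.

Answer: 4

Derivation:
pos=0: enter STRING mode
pos=0: emit STR "ok" (now at pos=4)
pos=5: enter STRING mode
pos=5: emit STR "ok" (now at pos=9)
pos=10: emit ID 'y' (now at pos=11)
pos=11: enter COMMENT mode (saw '/*')
exit COMMENT mode (now at pos=19)
pos=20: emit ID 'k' (now at pos=21)
DONE. 4 tokens: [STR, STR, ID, ID]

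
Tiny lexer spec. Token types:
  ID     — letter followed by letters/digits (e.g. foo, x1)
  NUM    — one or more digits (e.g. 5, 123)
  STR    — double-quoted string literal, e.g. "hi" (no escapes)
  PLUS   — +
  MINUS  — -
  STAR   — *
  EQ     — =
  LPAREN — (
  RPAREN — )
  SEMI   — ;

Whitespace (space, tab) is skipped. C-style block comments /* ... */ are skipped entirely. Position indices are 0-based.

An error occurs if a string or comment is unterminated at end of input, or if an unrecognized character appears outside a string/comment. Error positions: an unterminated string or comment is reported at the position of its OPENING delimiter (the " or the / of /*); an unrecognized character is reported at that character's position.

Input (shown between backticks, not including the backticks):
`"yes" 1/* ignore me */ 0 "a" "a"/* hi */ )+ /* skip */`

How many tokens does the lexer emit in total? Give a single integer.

Answer: 7

Derivation:
pos=0: enter STRING mode
pos=0: emit STR "yes" (now at pos=5)
pos=6: emit NUM '1' (now at pos=7)
pos=7: enter COMMENT mode (saw '/*')
exit COMMENT mode (now at pos=22)
pos=23: emit NUM '0' (now at pos=24)
pos=25: enter STRING mode
pos=25: emit STR "a" (now at pos=28)
pos=29: enter STRING mode
pos=29: emit STR "a" (now at pos=32)
pos=32: enter COMMENT mode (saw '/*')
exit COMMENT mode (now at pos=40)
pos=41: emit RPAREN ')'
pos=42: emit PLUS '+'
pos=44: enter COMMENT mode (saw '/*')
exit COMMENT mode (now at pos=54)
DONE. 7 tokens: [STR, NUM, NUM, STR, STR, RPAREN, PLUS]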